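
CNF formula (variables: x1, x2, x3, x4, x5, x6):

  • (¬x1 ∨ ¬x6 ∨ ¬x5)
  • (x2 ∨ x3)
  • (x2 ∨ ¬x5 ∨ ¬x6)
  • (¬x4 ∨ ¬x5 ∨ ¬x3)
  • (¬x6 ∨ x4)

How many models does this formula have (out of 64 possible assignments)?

27

Split on x5, then x6.
  x5=1, x6=1: remaining (x1,x2,x3,x4) ∈ {(0,1,0,1)} — 1.
  x5=1, x6=0: x1 free; 4 ways for (x2,x3,x4) × 2^1 = 8.
  x5=0, x6=1: x1 free; 3 ways for (x2,x3,x4) × 2^1 = 6.
  x5=0, x6=0: x1, x4 free; 3 ways for (x2,x3) × 2^2 = 12.
Total: 1 + 8 + 6 + 12 = 27.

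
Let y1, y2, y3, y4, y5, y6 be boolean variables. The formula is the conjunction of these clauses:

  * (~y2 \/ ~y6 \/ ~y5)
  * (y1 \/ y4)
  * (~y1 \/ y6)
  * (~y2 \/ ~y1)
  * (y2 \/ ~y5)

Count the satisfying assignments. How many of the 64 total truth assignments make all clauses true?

14

Split on y1, then y2.
  y1=T, y2=T: a clause becomes empty — 0.
  y1=T, y2=F: remaining (y3,y4,y5,y6) ∈ {(F,F,F,T); (F,T,F,T); (T,F,F,T); (T,T,F,T)} — 4.
  y1=F, y2=T: y3 free; 3 ways for (y4,y5,y6) × 2^1 = 6.
  y1=F, y2=F: remaining (y3,y4,y5,y6) ∈ {(F,T,F,F); (F,T,F,T); (T,T,F,F); (T,T,F,T)} — 4.
Total: 0 + 4 + 6 + 4 = 14.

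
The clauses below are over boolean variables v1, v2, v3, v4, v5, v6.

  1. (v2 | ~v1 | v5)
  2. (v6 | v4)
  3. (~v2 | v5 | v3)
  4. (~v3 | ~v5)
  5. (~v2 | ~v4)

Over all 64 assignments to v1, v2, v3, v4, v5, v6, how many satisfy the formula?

Case analysis on v2 and v5:
  v2=1, v5=1: remaining (v1,v3,v4,v6) ∈ {(0,0,0,1); (1,0,0,1)} — 2.
  v2=1, v5=0: remaining (v1,v3,v4,v6) ∈ {(0,1,0,1); (1,1,0,1)} — 2.
  v2=0, v5=1: v1 free; 3 ways for (v3,v4,v6) × 2^1 = 6.
  v2=0, v5=0: v3 free; 3 ways for (v1,v4,v6) × 2^1 = 6.
Total: 2 + 2 + 6 + 6 = 16.

16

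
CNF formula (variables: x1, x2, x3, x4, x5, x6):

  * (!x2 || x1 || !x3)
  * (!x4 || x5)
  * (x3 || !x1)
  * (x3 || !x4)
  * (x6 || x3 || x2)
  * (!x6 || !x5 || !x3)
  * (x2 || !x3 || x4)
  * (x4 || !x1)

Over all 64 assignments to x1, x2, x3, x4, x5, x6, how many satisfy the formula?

9

Case analysis on x3 and x4:
  x3=1, x4=1: remaining (x1,x2,x5,x6) ∈ {(0,0,1,0); (1,0,1,0); (1,1,1,0)} — 3.
  x3=1, x4=0: a clause becomes empty — 0.
  x3=0, x4=1: a clause becomes empty — 0.
  x3=0, x4=0: x5 free; 3 ways for (x1,x2,x6) × 2^1 = 6.
Total: 3 + 0 + 0 + 6 = 9.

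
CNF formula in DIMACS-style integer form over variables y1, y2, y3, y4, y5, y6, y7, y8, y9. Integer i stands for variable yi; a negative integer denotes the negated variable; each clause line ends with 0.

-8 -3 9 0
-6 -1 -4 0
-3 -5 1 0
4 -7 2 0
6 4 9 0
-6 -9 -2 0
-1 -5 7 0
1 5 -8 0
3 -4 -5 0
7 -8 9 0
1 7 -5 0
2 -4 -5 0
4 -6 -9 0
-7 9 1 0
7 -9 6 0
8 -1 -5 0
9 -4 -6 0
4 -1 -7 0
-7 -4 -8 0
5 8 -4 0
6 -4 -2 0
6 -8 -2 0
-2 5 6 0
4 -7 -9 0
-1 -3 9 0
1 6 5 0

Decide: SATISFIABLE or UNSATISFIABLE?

SATISFIABLE

Set y1 = False and propagate.
Set y2 = True and propagate.
For the remaining variables, y3 = False, y4 = False, y5 = False, y6 = True, y7 = False, y8 = False, y9 = False works.
Every clause has at least one true literal under this assignment.
So y1=F  y2=T  y3=F  y4=F  y5=F  y6=T  y7=F  y8=F  y9=F is a satisfying assignment.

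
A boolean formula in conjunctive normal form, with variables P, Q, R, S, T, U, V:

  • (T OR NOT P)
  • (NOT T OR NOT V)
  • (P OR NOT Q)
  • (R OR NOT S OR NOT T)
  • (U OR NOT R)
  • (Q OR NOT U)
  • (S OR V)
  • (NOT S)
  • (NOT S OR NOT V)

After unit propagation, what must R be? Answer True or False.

False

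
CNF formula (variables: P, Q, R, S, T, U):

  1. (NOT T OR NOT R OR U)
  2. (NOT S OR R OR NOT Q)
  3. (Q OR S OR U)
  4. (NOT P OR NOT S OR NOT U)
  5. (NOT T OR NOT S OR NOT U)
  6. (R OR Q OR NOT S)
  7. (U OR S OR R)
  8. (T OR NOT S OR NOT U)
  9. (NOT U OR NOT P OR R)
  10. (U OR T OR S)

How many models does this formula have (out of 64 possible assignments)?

16

Case analysis on S and U:
  S=1, U=1: a clause becomes empty — 0.
  S=1, U=0: remaining (P,Q,R,T) ∈ {(0,0,1,0); (0,1,1,0); (1,0,1,0); (1,1,1,0)} — 4.
  S=0, U=1: Q, T free; 3 ways for (P,R) × 2^2 = 12.
  S=0, U=0: a clause becomes empty — 0.
Total: 0 + 4 + 12 + 0 = 16.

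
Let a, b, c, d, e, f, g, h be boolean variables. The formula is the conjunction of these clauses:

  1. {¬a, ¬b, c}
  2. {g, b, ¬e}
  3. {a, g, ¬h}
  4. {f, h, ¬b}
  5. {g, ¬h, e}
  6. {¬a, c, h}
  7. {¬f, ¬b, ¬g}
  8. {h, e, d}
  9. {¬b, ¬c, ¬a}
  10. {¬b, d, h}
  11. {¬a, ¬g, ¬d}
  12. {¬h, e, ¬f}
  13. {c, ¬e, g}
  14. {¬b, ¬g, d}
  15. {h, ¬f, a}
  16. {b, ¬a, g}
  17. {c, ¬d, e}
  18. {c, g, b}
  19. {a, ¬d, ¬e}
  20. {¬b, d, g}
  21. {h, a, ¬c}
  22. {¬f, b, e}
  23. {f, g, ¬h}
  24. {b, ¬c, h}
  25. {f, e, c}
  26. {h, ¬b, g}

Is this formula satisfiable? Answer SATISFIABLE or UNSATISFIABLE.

SATISFIABLE

Set a = False and propagate.
For the remaining variables, b = False, c = True, d = False, e = False, f = False, g = True, h = True works.
Every clause has at least one true literal under this assignment.
So a = F  b = F  c = T  d = F  e = F  f = F  g = T  h = T is a satisfying assignment.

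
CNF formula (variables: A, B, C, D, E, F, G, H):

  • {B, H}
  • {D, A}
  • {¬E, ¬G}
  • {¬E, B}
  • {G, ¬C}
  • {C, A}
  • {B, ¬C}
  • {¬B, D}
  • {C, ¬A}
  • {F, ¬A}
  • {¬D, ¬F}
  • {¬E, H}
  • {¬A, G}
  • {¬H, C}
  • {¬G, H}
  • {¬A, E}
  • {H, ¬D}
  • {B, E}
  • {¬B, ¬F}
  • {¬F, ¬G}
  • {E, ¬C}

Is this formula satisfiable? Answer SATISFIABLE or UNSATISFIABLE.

UNSATISFIABLE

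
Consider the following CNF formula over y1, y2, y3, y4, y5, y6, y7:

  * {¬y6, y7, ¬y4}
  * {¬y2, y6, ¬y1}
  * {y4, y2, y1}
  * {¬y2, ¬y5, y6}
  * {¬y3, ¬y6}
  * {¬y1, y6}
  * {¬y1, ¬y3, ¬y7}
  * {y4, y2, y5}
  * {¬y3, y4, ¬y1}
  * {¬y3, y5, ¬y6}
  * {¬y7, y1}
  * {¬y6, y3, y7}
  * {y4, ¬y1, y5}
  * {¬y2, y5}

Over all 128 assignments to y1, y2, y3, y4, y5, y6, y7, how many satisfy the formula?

9

Case analysis on y1 and y6:
  y1=T, y6=T: 5 of the 32 assignments to (y2,y3,y4,y5,y7) work.
  y1=T, y6=F: a clause becomes empty — 0.
  y1=F, y6=T: a clause becomes empty — 0.
  y1=F, y6=F: remaining (y2,y3,y4,y5,y7) ∈ {(F,F,T,F,F); (F,F,T,T,F); (F,T,T,F,F); (F,T,T,T,F)} — 4.
Total: 5 + 0 + 0 + 4 = 9.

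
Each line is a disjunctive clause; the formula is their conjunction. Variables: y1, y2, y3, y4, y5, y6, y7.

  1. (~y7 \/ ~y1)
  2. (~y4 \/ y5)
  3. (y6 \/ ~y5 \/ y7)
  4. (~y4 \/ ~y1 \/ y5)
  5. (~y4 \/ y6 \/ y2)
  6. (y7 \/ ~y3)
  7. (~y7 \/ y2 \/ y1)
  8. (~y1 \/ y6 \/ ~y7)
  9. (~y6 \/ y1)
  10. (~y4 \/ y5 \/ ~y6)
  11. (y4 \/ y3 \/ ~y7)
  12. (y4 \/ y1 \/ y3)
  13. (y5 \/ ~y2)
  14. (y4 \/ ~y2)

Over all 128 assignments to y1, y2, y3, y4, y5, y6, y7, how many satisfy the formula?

7

The models are:
  y1=0 y2=1 y3=0 y4=1 y5=1 y6=0 y7=1
  y1=0 y2=1 y3=1 y4=1 y5=1 y6=0 y7=1
  y1=1 y2=0 y3=0 y4=0 y5=0 y6=0 y7=0
  y1=1 y2=0 y3=0 y4=0 y5=0 y6=1 y7=0
  y1=1 y2=0 y3=0 y4=0 y5=1 y6=1 y7=0
  y1=1 y2=0 y3=0 y4=1 y5=1 y6=1 y7=0
  y1=1 y2=1 y3=0 y4=1 y5=1 y6=1 y7=0
Count: 7.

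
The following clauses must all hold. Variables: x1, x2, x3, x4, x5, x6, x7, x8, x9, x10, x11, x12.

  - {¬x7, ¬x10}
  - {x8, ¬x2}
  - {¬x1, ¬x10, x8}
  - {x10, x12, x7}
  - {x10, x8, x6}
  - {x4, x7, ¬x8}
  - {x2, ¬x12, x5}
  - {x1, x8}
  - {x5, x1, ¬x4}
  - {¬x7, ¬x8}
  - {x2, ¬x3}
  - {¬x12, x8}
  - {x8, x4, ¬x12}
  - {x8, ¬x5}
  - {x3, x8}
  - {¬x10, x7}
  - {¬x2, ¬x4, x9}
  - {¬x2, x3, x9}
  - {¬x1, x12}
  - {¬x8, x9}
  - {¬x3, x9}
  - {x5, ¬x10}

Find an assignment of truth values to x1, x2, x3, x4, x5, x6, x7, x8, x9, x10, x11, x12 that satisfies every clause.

x1=1, x2=1, x3=0, x4=1, x5=0, x6=0, x7=0, x8=1, x9=1, x10=0, x11=1, x12=1

Check each clause:
  1. {¬x7, ¬x10} — ¬x7 is true.
  2. {x8, ¬x2} — x8 is true.
  3. {¬x1, x8, ¬x10} — x8 is true.
  4. {x12, x7, x10} — x12 is true.
  5. {x10, x6, x8} — x8 is true.
  6. {¬x8, x4, x7} — x4 is true.
  7. {x5, x2, ¬x12} — x2 is true.
  8. {x1, x8} — x8 is true.
  9. {x5, x1, ¬x4} — x1 is true.
  10. {¬x7, ¬x8} — ¬x7 is true.
  11. {x2, ¬x3} — x2 is true.
  12. {x8, ¬x12} — x8 is true.
  13. {¬x12, x8, x4} — x8 is true.
  14. {x8, ¬x5} — x8 is true.
  15. {x8, x3} — x8 is true.
  16. {x7, ¬x10} — ¬x10 is true.
  17. {¬x2, x9, ¬x4} — x9 is true.
  18. {x3, ¬x2, x9} — x9 is true.
  19. {x12, ¬x1} — x12 is true.
  20. {x9, ¬x8} — x9 is true.
  21. {x9, ¬x3} — x9 is true.
  22. {x5, ¬x10} — ¬x10 is true.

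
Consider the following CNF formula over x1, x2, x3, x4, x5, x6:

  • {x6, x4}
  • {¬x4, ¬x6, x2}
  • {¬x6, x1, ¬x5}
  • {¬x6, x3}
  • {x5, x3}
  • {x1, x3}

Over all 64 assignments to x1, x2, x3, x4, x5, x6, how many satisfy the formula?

Case analysis on x6 and x3:
  x6=T, x3=T: 9 of the 16 assignments to (x1,x2,x4,x5) work.
  x6=T, x3=F: a clause becomes empty — 0.
  x6=F, x3=T: forces x4=T; x1, x2, x5 free → 2^3 = 8.
  x6=F, x3=F: remaining (x1,x2,x4,x5) ∈ {(T,F,T,T); (T,T,T,T)} — 2.
Total: 9 + 0 + 8 + 2 = 19.

19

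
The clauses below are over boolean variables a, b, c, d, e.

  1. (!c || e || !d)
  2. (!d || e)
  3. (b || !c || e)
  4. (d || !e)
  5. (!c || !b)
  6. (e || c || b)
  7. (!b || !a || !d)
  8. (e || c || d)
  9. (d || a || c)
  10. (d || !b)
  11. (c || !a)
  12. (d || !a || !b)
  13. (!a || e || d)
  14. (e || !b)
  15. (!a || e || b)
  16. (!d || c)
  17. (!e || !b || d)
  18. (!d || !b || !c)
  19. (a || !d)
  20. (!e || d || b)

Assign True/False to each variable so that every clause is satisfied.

Try a = True.
  then c is forced to True.
  then b is forced to False.
  then e is forced to True.
  then d is forced to True.

a = True  b = False  c = True  d = True  e = True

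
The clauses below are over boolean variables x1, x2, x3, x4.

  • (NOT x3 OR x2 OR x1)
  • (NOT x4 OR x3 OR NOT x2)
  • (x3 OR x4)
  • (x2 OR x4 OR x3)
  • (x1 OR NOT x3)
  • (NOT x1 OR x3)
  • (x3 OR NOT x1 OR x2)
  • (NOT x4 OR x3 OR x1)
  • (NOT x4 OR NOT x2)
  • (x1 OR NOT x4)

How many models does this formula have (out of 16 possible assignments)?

3

The models are:
  x1=1 x2=0 x3=1 x4=0
  x1=1 x2=0 x3=1 x4=1
  x1=1 x2=1 x3=1 x4=0
Count: 3.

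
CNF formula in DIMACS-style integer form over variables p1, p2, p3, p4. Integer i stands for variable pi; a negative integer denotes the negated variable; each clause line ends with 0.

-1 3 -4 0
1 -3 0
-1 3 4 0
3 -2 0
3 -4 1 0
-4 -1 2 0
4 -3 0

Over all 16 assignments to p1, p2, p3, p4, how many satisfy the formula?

The models are:
  p1=0 p2=0 p3=0 p4=0
  p1=1 p2=1 p3=1 p4=1
Count: 2.

2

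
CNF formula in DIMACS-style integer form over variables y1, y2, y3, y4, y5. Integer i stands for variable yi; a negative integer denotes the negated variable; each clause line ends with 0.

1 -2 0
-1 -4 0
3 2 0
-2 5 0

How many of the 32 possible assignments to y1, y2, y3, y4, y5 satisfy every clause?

Case analysis on y2 and y1:
  y2=T, y1=T: remaining (y3,y4,y5) ∈ {(F,F,T); (T,F,T)} — 2.
  y2=T, y1=F: a clause becomes empty — 0.
  y2=F, y1=T: remaining (y3,y4,y5) ∈ {(T,F,F); (T,F,T)} — 2.
  y2=F, y1=F: remaining (y3,y4,y5) ∈ {(T,F,F); (T,F,T); (T,T,F); (T,T,T)} — 4.
Total: 2 + 0 + 2 + 4 = 8.

8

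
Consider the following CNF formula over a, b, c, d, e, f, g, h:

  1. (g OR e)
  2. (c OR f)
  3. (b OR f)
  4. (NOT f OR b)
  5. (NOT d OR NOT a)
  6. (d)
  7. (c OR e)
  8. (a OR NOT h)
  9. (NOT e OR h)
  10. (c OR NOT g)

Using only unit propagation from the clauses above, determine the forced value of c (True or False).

True

(d) stands alone — d = True.
From (NOT d OR NOT a) and d = True: a = False.
(NOT h OR a) with a = False leaves only NOT h, so h = False.
From (h OR NOT e) and h = False: e = False.
(g OR e): since e = False, the clause reduces to (g). g = True.
From (e OR c) and e = False: c = True.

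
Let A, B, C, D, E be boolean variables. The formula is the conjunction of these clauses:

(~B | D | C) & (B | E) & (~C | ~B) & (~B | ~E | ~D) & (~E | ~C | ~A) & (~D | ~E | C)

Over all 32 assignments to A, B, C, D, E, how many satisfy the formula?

6

The models are:
  A=F B=F C=F D=F E=T
  A=F B=F C=T D=F E=T
  A=F B=F C=T D=T E=T
  A=F B=T C=F D=T E=F
  A=T B=F C=F D=F E=T
  A=T B=T C=F D=T E=F
That's 6 in total.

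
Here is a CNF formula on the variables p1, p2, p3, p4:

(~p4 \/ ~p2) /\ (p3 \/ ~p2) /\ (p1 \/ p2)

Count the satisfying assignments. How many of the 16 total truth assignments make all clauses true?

Satisfying assignments:
  p1=0 p2=1 p3=1 p4=0
  p1=1 p2=0 p3=0 p4=0
  p1=1 p2=0 p3=0 p4=1
  p1=1 p2=0 p3=1 p4=0
  p1=1 p2=0 p3=1 p4=1
  p1=1 p2=1 p3=1 p4=0
Count: 6.

6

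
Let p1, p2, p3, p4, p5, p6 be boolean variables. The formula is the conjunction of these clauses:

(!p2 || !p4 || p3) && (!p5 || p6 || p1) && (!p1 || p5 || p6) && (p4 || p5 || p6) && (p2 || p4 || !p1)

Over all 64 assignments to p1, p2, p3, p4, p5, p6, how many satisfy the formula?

32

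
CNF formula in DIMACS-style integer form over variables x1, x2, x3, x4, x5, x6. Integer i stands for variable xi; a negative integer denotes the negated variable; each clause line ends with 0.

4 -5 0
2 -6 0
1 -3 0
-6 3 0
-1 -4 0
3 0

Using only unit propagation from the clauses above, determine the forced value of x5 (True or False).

Unit clause (x3) sets x3 = True.
In (~x3 | x1), ~x3 is now false; x1 must hold, so x1 = True.
In (~x1 | ~x4), ~x1 is now false; ~x4 must hold, so x4 = False.
(~x5 | x4): since x4 = False, the clause reduces to (~x5). x5 = False.

False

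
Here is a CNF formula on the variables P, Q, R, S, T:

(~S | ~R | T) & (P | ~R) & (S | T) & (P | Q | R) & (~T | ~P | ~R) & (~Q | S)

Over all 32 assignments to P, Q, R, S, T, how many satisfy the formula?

7

Satisfying assignments:
  P=F Q=T R=F S=T T=F
  P=F Q=T R=F S=T T=T
  P=T Q=F R=F S=F T=T
  P=T Q=F R=F S=T T=F
  P=T Q=F R=F S=T T=T
  P=T Q=T R=F S=T T=F
  P=T Q=T R=F S=T T=T
That's 7 in total.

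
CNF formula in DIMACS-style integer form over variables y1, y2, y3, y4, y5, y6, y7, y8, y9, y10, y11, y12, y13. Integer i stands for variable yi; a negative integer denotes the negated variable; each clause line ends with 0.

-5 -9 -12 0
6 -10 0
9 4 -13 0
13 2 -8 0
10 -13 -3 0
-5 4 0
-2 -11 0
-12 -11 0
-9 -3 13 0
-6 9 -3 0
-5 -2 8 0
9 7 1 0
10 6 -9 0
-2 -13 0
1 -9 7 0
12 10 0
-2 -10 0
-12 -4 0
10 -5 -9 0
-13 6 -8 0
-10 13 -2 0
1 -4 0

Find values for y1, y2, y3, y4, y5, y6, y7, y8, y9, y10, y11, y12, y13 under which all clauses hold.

y1=T, y2=F, y3=F, y4=T, y5=F, y6=T, y7=F, y8=F, y9=T, y10=T, y11=F, y12=F, y13=T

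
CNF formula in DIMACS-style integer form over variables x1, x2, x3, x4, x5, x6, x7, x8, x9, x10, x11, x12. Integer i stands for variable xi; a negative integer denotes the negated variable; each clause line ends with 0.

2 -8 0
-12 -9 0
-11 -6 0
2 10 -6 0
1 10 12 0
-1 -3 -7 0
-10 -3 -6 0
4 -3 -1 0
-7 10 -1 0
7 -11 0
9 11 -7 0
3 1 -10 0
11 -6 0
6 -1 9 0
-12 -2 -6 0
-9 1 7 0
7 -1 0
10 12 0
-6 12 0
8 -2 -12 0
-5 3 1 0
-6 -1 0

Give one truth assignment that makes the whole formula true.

x1=F, x2=T, x3=T, x4=T, x5=F, x6=F, x7=F, x8=T, x9=F, x10=T, x11=F, x12=F

x4 occurs only positively in the remaining clauses — set x4 = True.
Pure literal: x5 appears only negated; assign x5 = False.
Branch on x1: take x1 = False.
Set x2 = True and propagate.
The remaining clauses are satisfied by x3 = True, x6 = False, x7 = False, x8 = True, x9 = False, x10 = True, x11 = False, x12 = False.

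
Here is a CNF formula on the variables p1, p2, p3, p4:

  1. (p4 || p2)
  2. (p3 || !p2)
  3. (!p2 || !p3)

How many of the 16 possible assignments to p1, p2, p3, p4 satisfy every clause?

4

The models are:
  p1=0 p2=0 p3=0 p4=1
  p1=0 p2=0 p3=1 p4=1
  p1=1 p2=0 p3=0 p4=1
  p1=1 p2=0 p3=1 p4=1
Count: 4.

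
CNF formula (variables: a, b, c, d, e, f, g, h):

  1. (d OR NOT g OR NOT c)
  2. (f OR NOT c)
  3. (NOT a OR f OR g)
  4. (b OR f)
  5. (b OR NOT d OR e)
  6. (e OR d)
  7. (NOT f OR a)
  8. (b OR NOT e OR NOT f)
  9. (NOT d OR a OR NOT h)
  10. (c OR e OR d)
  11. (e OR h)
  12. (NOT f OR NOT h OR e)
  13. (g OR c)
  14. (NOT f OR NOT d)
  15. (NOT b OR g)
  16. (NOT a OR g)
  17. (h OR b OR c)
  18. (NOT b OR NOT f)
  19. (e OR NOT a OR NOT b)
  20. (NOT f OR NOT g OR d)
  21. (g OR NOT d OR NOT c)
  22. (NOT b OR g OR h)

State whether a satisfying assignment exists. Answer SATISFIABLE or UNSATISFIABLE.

SATISFIABLE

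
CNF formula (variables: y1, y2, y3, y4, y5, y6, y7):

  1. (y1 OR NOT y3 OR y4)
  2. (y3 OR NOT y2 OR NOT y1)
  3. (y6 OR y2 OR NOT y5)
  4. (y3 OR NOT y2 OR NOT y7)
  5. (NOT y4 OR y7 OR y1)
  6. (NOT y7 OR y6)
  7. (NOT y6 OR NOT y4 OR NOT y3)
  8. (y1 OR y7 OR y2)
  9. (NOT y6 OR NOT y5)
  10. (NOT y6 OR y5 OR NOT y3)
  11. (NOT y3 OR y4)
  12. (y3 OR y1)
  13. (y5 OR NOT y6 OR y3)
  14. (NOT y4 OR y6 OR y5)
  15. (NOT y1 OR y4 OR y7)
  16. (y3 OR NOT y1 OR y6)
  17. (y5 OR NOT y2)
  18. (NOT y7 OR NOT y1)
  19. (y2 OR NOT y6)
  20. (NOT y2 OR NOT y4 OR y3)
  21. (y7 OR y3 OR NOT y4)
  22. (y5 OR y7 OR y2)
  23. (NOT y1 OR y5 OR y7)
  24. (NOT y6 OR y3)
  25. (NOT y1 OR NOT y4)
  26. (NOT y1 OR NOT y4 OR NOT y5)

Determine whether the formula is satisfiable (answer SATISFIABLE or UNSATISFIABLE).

UNSATISFIABLE

y3 = True:
  propagation gives y4=True, y6=False, y7=False, y1=True; an empty clause results — contradiction.
y3 = False:
  propagation gives y1=True, y2=False, y6=True; an empty clause results — contradiction.
Every branch closes, so no satisfying assignment exists.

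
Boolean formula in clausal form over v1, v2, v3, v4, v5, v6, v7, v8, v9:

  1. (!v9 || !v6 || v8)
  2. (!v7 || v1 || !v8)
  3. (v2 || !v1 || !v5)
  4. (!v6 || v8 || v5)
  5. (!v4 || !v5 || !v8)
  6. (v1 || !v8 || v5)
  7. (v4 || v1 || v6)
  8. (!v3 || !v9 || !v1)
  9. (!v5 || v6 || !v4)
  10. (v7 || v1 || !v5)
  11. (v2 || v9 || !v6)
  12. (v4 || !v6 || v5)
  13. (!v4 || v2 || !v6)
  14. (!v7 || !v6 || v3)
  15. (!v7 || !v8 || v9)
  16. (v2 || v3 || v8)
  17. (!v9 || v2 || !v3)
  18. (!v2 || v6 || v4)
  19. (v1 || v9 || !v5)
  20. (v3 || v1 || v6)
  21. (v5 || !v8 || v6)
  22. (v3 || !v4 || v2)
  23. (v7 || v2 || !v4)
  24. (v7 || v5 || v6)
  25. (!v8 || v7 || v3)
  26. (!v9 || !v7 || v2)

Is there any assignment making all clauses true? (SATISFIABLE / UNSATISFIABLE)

SATISFIABLE

Try v1 = True.
Try v2 = True.
Set v3 = False and propagate.
For the remaining variables, v4 = False, v5 = True, v6 = True, v7 = False, v8 = False, v9 = False works.
So v1=True, v2=True, v3=False, v4=False, v5=True, v6=True, v7=False, v8=False, v9=False is a satisfying assignment.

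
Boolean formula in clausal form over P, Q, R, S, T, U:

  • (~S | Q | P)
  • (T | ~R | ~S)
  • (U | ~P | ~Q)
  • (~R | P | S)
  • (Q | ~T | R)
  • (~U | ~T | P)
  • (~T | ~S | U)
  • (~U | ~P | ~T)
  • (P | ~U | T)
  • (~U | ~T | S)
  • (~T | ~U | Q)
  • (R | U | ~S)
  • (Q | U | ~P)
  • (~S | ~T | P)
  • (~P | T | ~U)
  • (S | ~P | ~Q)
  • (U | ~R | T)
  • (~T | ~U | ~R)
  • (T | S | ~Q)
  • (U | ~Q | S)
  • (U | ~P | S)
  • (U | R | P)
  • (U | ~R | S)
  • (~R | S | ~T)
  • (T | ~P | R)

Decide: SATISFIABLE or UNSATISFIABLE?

UNSATISFIABLE

U = True:
  T = True:
    propagation gives P=True; an empty clause results — contradiction.
  T = False:
    propagation gives P=True; an empty clause results — contradiction.
U = False:
  S = True:
    propagation gives T=False, R=False; an empty clause results — contradiction.
  S = False:
    propagation gives Q=False, P=False, R=False; an empty clause results — contradiction.
Every branch closes, so no satisfying assignment exists.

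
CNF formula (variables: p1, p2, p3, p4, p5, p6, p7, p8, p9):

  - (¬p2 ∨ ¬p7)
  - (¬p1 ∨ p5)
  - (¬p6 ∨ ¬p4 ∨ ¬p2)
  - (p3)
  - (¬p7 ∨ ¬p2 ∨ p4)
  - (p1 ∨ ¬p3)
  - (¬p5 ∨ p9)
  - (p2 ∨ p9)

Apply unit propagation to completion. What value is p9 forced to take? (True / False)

True

(p3) stands alone — p3 = True.
(¬p3 ∨ p1): since p3 = True, the clause reduces to (p1). p1 = True.
From (p5 ∨ ¬p1) and p1 = True: p5 = True.
(¬p5 ∨ p9): since p5 = True, the clause reduces to (p9). p9 = True.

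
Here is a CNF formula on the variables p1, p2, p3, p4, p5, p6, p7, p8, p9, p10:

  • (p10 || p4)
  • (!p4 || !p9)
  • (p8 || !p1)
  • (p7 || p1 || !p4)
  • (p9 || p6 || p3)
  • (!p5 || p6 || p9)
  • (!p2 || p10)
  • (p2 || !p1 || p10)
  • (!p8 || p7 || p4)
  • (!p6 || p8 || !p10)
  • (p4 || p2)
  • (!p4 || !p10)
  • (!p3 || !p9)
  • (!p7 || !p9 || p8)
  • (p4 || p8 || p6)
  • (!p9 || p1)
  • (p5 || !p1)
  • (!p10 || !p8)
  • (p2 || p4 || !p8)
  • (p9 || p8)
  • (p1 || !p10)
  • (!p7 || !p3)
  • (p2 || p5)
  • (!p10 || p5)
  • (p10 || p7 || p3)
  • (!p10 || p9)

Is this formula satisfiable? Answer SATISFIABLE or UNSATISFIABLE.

SATISFIABLE

Branch on p1: take p1 = False.
  then p9 is forced to False.
  then p8 is forced to True.
  then p10 is forced to False.
  then p4 is forced to True.
  then p7 is forced to True.
  then p2 is forced to False.
  then p3 is forced to False.
  then p6 is forced to True.
  then p5 is forced to True.
Every clause has at least one true literal under this assignment.
So p1 = F  p2 = F  p3 = F  p4 = T  p5 = T  p6 = T  p7 = T  p8 = T  p9 = F  p10 = F is a satisfying assignment.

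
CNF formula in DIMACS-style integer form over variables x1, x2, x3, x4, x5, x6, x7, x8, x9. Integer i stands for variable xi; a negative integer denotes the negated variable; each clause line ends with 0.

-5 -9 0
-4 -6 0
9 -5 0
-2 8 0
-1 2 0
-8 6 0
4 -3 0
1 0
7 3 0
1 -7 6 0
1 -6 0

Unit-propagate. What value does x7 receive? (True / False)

True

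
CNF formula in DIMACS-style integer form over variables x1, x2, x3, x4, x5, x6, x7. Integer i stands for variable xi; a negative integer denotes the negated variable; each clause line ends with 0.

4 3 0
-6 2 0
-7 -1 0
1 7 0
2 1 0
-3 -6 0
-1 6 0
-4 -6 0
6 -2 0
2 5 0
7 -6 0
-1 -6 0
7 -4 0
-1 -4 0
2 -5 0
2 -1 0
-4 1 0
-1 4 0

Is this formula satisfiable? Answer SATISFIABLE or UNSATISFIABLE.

UNSATISFIABLE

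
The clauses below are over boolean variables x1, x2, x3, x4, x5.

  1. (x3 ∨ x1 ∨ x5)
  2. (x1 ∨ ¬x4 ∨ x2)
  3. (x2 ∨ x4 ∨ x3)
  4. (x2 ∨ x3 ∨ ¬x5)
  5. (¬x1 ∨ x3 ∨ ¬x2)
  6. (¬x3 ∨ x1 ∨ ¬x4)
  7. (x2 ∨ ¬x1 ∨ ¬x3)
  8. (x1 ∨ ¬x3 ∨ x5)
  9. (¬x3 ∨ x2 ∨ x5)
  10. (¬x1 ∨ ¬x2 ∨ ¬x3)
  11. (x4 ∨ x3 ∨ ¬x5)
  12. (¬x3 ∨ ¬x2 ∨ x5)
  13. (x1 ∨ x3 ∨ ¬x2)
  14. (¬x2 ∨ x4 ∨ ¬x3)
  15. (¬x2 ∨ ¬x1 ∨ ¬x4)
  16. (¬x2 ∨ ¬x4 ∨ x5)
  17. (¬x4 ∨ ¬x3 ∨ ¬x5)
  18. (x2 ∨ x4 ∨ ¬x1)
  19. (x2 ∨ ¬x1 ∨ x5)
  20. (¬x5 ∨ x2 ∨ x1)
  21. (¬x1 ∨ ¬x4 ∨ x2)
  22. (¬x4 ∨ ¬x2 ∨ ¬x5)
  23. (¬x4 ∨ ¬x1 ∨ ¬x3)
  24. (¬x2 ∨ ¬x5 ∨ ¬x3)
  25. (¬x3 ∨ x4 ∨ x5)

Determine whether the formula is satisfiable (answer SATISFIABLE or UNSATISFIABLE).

x2 = True:
  x3 = True:
    propagation gives x1=False, x4=False; an empty clause results — contradiction.
  x3 = False:
    propagation gives x1=False; an empty clause results — contradiction.
x2 = False:
  x3 = True:
    propagation gives x1=False, x4=False, x5=True; an empty clause results — contradiction.
  x3 = False:
    propagation gives x4=True, x1=True; an empty clause results — contradiction.
Every branch closes, so no satisfying assignment exists.

UNSATISFIABLE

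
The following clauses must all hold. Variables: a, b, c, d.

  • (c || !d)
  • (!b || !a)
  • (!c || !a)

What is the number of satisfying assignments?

7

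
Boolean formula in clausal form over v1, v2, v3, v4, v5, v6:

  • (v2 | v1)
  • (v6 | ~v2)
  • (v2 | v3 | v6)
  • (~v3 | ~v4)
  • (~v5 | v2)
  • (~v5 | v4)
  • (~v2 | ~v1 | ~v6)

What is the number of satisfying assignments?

Case analysis on v2 and v6:
  v2=T, v6=T: remaining (v1,v3,v4,v5) ∈ {(F,F,F,F); (F,F,T,F); (F,F,T,T); (F,T,F,F)} — 4.
  v2=T, v6=F: a clause becomes empty — 0.
  v2=F, v6=T: remaining (v1,v3,v4,v5) ∈ {(T,F,F,F); (T,F,T,F); (T,T,F,F)} — 3.
  v2=F, v6=F: remaining (v1,v3,v4,v5) ∈ {(T,T,F,F)} — 1.
Total: 4 + 0 + 3 + 1 = 8.

8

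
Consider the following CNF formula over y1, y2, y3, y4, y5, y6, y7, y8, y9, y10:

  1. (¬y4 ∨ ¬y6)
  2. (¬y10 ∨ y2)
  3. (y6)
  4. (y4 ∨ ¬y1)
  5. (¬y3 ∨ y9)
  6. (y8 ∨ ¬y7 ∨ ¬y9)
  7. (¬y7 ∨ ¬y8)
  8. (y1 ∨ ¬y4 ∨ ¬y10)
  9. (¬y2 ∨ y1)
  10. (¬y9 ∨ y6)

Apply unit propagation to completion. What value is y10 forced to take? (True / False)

(y6) stands alone — y6 = True.
(¬y6 ∨ ¬y4) with y6 = True leaves only ¬y4, so y4 = False.
In (y4 ∨ ¬y1), y4 is now false; ¬y1 must hold, so y1 = False.
(¬y2 ∨ y1): since y1 = False, the clause reduces to (¬y2). y2 = False.
(y2 ∨ ¬y10) with y2 = False leaves only ¬y10, so y10 = False.

False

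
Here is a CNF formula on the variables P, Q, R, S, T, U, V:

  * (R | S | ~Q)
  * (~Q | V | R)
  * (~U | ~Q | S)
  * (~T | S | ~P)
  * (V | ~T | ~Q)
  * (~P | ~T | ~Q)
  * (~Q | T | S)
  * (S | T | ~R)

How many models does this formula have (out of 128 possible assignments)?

65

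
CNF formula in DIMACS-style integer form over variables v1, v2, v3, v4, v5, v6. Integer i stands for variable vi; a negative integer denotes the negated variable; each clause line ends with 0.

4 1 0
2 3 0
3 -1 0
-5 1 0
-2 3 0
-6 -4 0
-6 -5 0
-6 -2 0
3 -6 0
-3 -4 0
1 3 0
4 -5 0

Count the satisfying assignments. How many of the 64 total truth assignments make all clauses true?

3

Satisfying assignments:
  v1=1 v2=0 v3=1 v4=0 v5=0 v6=0
  v1=1 v2=0 v3=1 v4=0 v5=0 v6=1
  v1=1 v2=1 v3=1 v4=0 v5=0 v6=0
That's 3 in total.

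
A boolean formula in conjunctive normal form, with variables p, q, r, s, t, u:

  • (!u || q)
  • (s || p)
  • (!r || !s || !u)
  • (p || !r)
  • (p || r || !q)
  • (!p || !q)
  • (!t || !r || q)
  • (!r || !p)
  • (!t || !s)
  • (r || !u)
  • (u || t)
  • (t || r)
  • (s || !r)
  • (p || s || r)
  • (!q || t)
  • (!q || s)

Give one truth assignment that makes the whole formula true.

p=True, q=False, r=False, s=False, t=True, u=False

Check each clause:
  1. (!u || q) — !u is true.
  2. (p || s) — p is true.
  3. (!r || !u || !s) — !u is true.
  4. (p || !r) — p is true.
  5. (p || r || !q) — p is true.
  6. (!p || !q) — !q is true.
  7. (!r || !t || q) — !r is true.
  8. (!r || !p) — !r is true.
  9. (!t || !s) — !s is true.
  10. (!u || r) — !u is true.
  11. (u || t) — t is true.
  12. (t || r) — t is true.
  13. (s || !r) — !r is true.
  14. (p || s || r) — p is true.
  15. (!q || t) — t is true.
  16. (!q || s) — !q is true.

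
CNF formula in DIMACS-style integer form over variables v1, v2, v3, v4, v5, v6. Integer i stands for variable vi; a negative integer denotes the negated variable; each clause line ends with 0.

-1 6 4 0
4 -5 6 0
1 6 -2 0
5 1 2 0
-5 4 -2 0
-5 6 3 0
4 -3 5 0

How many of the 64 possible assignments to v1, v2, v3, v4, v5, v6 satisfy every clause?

Split on v5, then v4.
  v5=T, v4=T: 11 of the 16 assignments to (v1,v2,v3,v6) work.
  v5=T, v4=F: remaining (v1,v2,v3,v6) ∈ {(F,F,F,T); (F,F,T,T); (T,F,F,T); (T,F,T,T)} — 4.
  v5=F, v4=T: v3 free; 5 ways for (v1,v2,v6) × 2^1 = 10.
  v5=F, v4=F: remaining (v1,v2,v3,v6) ∈ {(F,T,F,T); (T,F,F,T); (T,T,F,T)} — 3.
Total: 11 + 4 + 10 + 3 = 28.

28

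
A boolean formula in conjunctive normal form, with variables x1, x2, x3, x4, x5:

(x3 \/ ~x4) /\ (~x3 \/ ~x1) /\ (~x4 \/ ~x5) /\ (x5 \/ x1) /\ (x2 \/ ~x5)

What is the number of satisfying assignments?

5

Satisfying assignments:
  x1=F x2=T x3=F x4=F x5=T
  x1=F x2=T x3=T x4=F x5=T
  x1=T x2=F x3=F x4=F x5=F
  x1=T x2=T x3=F x4=F x5=F
  x1=T x2=T x3=F x4=F x5=T
That's 5 in total.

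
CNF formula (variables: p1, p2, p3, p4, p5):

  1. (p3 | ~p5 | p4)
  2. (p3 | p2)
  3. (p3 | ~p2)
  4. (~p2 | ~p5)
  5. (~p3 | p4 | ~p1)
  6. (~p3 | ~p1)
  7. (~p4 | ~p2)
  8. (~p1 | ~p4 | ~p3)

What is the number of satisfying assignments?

The models are:
  p1=F p2=F p3=T p4=F p5=F
  p1=F p2=F p3=T p4=F p5=T
  p1=F p2=F p3=T p4=T p5=F
  p1=F p2=F p3=T p4=T p5=T
  p1=F p2=T p3=T p4=F p5=F
That's 5 in total.

5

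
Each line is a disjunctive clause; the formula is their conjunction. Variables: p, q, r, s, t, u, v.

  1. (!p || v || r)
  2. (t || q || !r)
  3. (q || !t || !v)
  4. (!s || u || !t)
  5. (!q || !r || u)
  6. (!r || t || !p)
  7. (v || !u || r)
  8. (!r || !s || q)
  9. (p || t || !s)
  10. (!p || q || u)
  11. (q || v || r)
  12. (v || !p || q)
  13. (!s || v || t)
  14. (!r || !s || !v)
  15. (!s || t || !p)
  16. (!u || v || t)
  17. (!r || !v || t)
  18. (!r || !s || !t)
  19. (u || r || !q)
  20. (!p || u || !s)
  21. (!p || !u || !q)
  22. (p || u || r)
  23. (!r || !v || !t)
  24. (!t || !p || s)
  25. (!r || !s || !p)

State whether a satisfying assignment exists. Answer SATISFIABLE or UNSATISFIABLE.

SATISFIABLE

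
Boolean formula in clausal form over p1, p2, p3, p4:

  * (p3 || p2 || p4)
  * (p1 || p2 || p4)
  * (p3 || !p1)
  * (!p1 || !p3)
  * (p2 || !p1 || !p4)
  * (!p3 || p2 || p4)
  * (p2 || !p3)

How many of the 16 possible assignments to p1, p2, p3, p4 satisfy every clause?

5

The models are:
  p1=0 p2=0 p3=0 p4=1
  p1=0 p2=1 p3=0 p4=0
  p1=0 p2=1 p3=0 p4=1
  p1=0 p2=1 p3=1 p4=0
  p1=0 p2=1 p3=1 p4=1
That's 5 in total.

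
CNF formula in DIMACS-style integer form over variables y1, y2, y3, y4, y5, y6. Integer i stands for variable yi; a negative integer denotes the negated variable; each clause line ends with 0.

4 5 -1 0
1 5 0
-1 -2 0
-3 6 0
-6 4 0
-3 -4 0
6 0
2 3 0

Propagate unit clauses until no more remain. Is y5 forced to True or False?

(y6) is a unit clause: y6 = True.
(y4 \/ ~y6): since y6 = True, the clause reduces to (y4). y4 = True.
(~y4 \/ ~y3) with y4 = True leaves only ~y3, so y3 = False.
From (y3 \/ y2) and y3 = False: y2 = True.
In (~y1 \/ ~y2), ~y2 is now false; ~y1 must hold, so y1 = False.
(y5 \/ y1) with y1 = False leaves only y5, so y5 = True.

True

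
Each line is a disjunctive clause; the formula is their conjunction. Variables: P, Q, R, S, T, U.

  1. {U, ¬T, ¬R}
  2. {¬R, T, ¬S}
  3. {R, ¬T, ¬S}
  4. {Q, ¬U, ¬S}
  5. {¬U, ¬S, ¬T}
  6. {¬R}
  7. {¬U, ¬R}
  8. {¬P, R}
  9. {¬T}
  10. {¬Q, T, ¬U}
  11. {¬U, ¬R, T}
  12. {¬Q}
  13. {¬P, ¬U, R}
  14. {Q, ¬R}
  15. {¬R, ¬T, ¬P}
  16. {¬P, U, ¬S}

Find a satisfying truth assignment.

P=F, Q=F, R=F, S=T, T=F, U=F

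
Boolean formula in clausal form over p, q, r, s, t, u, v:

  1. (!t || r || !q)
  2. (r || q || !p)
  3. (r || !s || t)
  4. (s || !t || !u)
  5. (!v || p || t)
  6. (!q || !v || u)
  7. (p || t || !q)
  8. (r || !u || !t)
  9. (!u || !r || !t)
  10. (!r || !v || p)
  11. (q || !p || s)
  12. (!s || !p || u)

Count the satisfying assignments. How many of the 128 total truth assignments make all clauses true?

Split on t, then p.
  t=T, p=T: remaining (q,r,s,u,v) ∈ {(T,T,F,F,F)} — 1.
  t=T, p=F: s free; 4 ways for (q,r,u,v) × 2^1 = 8.
  t=F, p=T: 10 of the 32 assignments to (q,r,s,u,v) work.
  t=F, p=F: u free; 3 ways for (q,r,s,v) × 2^1 = 6.
Total: 1 + 8 + 10 + 6 = 25.

25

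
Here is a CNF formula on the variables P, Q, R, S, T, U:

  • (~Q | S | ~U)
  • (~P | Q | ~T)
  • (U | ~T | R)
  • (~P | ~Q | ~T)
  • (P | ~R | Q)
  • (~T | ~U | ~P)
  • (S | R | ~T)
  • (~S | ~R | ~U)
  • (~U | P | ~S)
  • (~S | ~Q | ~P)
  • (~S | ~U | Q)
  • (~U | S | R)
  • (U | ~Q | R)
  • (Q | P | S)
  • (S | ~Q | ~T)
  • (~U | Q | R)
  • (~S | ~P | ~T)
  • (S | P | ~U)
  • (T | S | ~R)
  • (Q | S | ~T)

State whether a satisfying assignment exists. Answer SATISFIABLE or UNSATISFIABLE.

Set P = True and propagate.
For the remaining variables, Q = False, R = False, S = False, T = False, U = False works.
Every clause has at least one true literal under this assignment.
So P=True, Q=False, R=False, S=False, T=False, U=False is a satisfying assignment.

SATISFIABLE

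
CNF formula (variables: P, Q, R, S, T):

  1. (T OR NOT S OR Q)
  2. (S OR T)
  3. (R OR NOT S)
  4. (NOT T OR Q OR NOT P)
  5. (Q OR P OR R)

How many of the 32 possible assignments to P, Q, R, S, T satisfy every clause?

Split on Q, then S.
  Q=T, S=T: remaining (P,R,T) ∈ {(F,T,F); (F,T,T); (T,T,F); (T,T,T)} — 4.
  Q=T, S=F: remaining (P,R,T) ∈ {(F,F,T); (F,T,T); (T,F,T); (T,T,T)} — 4.
  Q=F, S=T: remaining (P,R,T) ∈ {(F,T,T)} — 1.
  Q=F, S=F: remaining (P,R,T) ∈ {(F,T,T)} — 1.
Total: 4 + 4 + 1 + 1 = 10.

10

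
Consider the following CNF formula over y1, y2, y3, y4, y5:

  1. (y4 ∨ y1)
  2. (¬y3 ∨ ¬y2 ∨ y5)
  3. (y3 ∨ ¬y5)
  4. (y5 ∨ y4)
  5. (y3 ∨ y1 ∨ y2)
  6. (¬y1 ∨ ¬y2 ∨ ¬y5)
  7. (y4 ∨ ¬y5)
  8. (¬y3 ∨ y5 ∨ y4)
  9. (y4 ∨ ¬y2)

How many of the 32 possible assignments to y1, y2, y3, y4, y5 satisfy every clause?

8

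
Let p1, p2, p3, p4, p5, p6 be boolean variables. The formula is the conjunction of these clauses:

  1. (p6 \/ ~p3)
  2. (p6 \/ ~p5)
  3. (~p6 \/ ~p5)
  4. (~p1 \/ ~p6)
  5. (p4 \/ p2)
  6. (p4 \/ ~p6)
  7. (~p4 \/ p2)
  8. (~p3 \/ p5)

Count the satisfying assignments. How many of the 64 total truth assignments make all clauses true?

5

The models are:
  p1=0 p2=1 p3=0 p4=0 p5=0 p6=0
  p1=0 p2=1 p3=0 p4=1 p5=0 p6=0
  p1=0 p2=1 p3=0 p4=1 p5=0 p6=1
  p1=1 p2=1 p3=0 p4=0 p5=0 p6=0
  p1=1 p2=1 p3=0 p4=1 p5=0 p6=0
Count: 5.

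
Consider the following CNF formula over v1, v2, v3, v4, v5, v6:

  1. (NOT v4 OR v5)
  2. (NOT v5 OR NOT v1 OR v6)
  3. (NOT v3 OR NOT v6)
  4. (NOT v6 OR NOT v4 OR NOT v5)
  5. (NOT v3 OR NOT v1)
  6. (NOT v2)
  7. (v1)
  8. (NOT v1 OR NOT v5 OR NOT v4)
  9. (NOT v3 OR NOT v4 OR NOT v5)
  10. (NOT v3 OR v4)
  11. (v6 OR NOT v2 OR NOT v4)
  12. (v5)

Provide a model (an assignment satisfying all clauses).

v1=1, v2=0, v3=0, v4=0, v5=1, v6=1

Check each clause:
  1. (NOT v4 OR v5) — NOT v4 is true.
  2. (NOT v5 OR NOT v1 OR v6) — v6 is true.
  3. (NOT v3 OR NOT v6) — NOT v3 is true.
  4. (NOT v5 OR NOT v4 OR NOT v6) — NOT v4 is true.
  5. (NOT v3 OR NOT v1) — NOT v3 is true.
  6. (NOT v2) — NOT v2 is true.
  7. (v1) — v1 is true.
  8. (NOT v1 OR NOT v4 OR NOT v5) — NOT v4 is true.
  9. (NOT v3 OR NOT v4 OR NOT v5) — NOT v4 is true.
  10. (v4 OR NOT v3) — NOT v3 is true.
  11. (v6 OR NOT v4 OR NOT v2) — NOT v4 is true.
  12. (v5) — v5 is true.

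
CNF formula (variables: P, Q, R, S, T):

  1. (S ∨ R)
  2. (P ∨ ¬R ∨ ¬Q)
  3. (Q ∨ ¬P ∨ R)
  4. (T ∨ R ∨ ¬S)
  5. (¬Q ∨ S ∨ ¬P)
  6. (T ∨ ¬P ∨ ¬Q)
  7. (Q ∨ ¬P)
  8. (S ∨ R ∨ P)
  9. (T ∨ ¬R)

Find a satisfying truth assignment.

P = False, Q = False, R = True, S = True, T = True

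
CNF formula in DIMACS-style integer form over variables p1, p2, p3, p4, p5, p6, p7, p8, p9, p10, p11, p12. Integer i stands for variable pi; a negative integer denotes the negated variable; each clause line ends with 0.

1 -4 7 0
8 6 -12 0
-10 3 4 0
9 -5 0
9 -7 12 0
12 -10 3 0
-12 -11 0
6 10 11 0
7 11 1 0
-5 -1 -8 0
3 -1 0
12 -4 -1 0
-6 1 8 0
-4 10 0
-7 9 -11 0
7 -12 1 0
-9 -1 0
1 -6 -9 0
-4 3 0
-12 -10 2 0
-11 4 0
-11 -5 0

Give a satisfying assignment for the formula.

p1=True  p2=True  p3=True  p4=False  p5=False  p6=True  p7=False  p8=False  p9=False  p10=False  p11=False  p12=False

Check each clause:
  1. {p1, ¬p4, p7} — p1 is true.
  2. {p6, ¬p12, p8} — ¬p12 is true.
  3. {p4, p3, ¬p10} — p3 is true.
  4. {p9, ¬p5} — ¬p5 is true.
  5. {¬p7, p12, p9} — ¬p7 is true.
  6. {¬p10, p3, p12} — p3 is true.
  7. {¬p12, ¬p11} — ¬p12 is true.
  8. {p6, p10, p11} — p6 is true.
  9. {p1, p7, p11} — p1 is true.
  10. {¬p5, ¬p8, ¬p1} — ¬p8 is true.
  11. {p3, ¬p1} — p3 is true.
  12. {¬p4, p12, ¬p1} — ¬p4 is true.
  13. {¬p6, p1, p8} — p1 is true.
  14. {p10, ¬p4} — ¬p4 is true.
  15. {¬p11, p9, ¬p7} — ¬p11 is true.
  16. {¬p12, p1, p7} — p1 is true.
  17. {¬p9, ¬p1} — ¬p9 is true.
  18. {p1, ¬p6, ¬p9} — p1 is true.
  19. {¬p4, p3} — p3 is true.
  20. {¬p12, p2, ¬p10} — p2 is true.
  21. {p4, ¬p11} — ¬p11 is true.
  22. {¬p11, ¬p5} — ¬p5 is true.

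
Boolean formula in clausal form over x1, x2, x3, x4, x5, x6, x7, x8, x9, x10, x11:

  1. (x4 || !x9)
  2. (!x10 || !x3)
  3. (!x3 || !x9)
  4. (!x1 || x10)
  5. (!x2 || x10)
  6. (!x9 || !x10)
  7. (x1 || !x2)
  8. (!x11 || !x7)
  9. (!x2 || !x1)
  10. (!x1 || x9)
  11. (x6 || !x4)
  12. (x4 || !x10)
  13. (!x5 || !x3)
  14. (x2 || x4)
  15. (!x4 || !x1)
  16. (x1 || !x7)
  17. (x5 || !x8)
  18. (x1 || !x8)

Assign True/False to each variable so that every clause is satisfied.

x1=False, x2=False, x3=False, x4=True, x5=True, x6=True, x7=False, x8=False, x9=False, x10=False, x11=False

Pure literal: x3 appears only negated; assign x3 = False.
Pure literal: x6 appears only positively; assign x6 = True.
Set x1 = False and propagate.
  then x2 is forced to False.
  then x4 is forced to True.
  then x7 is forced to False.
  then x8 is forced to False.
The remaining clauses are satisfied by x5 = True, x9 = False, x10 = False, x11 = False.
Every clause has at least one true literal under this assignment.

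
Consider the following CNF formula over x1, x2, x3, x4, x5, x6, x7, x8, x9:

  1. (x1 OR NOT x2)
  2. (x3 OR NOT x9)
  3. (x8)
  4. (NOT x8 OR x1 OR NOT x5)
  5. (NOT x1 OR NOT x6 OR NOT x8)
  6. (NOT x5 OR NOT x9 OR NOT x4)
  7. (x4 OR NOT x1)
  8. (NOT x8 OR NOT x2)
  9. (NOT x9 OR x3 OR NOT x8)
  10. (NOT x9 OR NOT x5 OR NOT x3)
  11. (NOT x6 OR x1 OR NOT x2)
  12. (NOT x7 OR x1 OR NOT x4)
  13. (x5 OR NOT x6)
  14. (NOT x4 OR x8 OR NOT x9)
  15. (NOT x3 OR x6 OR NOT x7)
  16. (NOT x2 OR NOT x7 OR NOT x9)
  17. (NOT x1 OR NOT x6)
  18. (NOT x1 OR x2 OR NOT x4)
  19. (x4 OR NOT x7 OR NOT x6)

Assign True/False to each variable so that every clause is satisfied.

Unit propagation: (x8) forces x8 = True.
(NOT x2) is a unit clause, so x2 = False.
Pure literal: x7 appears only negated; assign x7 = False.
Set x1 = False and propagate.
  then x5 is forced to False.
  then x6 is forced to False.
The remaining clauses are satisfied by x3 = True, x4 = False, x9 = True.

x1=F  x2=F  x3=T  x4=F  x5=F  x6=F  x7=F  x8=T  x9=T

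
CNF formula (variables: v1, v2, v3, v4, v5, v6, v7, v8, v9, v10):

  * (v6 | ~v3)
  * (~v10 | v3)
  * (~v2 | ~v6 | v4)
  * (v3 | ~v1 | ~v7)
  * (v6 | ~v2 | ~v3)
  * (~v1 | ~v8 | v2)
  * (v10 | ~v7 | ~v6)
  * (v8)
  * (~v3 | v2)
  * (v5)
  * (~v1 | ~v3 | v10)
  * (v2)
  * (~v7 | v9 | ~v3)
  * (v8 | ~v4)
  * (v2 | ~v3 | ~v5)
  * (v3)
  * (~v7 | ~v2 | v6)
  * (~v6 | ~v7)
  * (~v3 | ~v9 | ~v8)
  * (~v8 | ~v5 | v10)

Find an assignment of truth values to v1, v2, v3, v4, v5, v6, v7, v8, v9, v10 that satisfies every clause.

v1=True, v2=True, v3=True, v4=True, v5=True, v6=True, v7=False, v8=True, v9=False, v10=True

Unit propagation: (v8) forces v8 = True.
The clause (v5) is unit: v5 must be True.
The clause (v2) is unit: v2 must be True.
Unit propagation: (v3) forces v3 = True.
(v6) is a unit clause, so v6 = True.
(v4) is a unit clause, so v4 = True.
Unit propagation: (~v7) forces v7 = False.
The clause (~v9) is unit: v9 must be False.
(v10) is a unit clause, so v10 = True.
v1 is now unconstrained; take v1 = True.
Every clause has at least one true literal under this assignment.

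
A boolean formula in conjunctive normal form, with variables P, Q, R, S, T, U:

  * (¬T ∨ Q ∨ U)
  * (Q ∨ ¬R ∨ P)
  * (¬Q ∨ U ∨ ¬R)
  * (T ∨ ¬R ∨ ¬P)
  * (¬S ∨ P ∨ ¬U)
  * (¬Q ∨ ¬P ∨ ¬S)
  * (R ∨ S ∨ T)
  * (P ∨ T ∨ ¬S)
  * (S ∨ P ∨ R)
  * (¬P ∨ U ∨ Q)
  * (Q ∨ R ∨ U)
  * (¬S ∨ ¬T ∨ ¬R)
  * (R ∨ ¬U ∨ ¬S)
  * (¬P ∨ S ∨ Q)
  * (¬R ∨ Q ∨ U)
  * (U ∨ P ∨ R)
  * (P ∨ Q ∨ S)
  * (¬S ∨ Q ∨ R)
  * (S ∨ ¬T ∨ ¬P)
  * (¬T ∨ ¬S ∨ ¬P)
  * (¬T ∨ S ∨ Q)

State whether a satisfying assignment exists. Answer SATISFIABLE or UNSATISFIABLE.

SATISFIABLE

Set P = False and propagate.
Try Q = True.
Try R = True.
  then U is forced to True.
  then S is forced to False.
T is now unconstrained; take T = True.
So P=False, Q=True, R=True, S=False, T=True, U=True is a satisfying assignment.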